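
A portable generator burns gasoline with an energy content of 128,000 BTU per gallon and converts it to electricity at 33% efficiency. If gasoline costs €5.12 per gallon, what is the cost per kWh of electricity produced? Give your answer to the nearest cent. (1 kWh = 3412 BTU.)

Electrical output per gallon = 128,000 BTU × 0.33 / 3412 BTU/kWh = 12.38 kWh
Cost per kWh = €5.12 / 12.38 kWh = €0.414

€0.41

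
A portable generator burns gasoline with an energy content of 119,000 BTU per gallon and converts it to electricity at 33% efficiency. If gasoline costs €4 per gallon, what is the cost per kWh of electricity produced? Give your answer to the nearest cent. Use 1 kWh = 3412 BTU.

Electrical output per gallon = 119,000 BTU × 0.33 / 3412 BTU/kWh = 11.51 kWh
Cost per kWh = €4 / 11.51 kWh = €0.348

€0.35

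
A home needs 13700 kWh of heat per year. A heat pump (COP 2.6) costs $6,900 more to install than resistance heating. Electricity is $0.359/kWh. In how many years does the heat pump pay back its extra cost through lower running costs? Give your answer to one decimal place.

2.3 years

Resistance: 13700 kWh × $0.359 = $4,918.30/yr
Heat pump: 13700 / 2.6 = 5269 kWh in → × $0.359 = $1,891.65/yr
Annual savings = $3,026.65
Payback = $6,900 / $3,026.65 = 2.28 years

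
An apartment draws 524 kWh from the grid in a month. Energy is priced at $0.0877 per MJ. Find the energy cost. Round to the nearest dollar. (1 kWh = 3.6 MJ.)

$165

524 kWh × (3.6 MJ/kWh) = 1,886 MJ
Cost = 1,886 MJ × $0.0877/MJ = $165.44 ≈ $165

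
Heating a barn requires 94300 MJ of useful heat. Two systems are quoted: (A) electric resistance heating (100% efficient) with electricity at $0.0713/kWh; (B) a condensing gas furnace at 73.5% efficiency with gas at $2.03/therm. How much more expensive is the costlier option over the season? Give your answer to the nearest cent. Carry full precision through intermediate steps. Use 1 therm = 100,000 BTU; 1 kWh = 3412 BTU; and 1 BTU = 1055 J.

$600.86

Heat load = 94300 MJ = 94,300,000,000 J / 1055 = 89,383,886 BTU
Gas: input = 89,383,886 / 0.735 = 121,610,730 BTU = 1,216 therm → 1,216 × $2.03 = $2,468.70
Electric: 89,383,886 BTU / 3412 = 26,200 kWh → × $0.0713 = $1,867.84
Difference = |$2,468.70 − $1,867.84| = $600.86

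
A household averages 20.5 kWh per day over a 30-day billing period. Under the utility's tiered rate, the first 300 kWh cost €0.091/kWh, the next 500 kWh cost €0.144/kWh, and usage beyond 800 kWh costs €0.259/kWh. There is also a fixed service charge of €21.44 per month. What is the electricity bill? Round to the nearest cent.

€94.10

Usage = 20.5 kWh/day × 30 days = 615 kWh
First 300 kWh × €0.091 = €27.30
Next 315 kWh × €0.144 = €45.36
Remaining tier: 0 kWh (not reached)
Energy charge = €72.66; + service €21.44 = €94.10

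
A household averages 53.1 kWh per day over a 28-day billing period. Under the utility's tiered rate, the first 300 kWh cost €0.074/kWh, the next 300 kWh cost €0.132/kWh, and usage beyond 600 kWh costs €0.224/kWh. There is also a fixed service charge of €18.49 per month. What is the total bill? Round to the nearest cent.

€278.93

Usage = 53.1 kWh/day × 28 days = 1486.8 kWh
First 300 kWh × €0.074 = €22.20
Next 300 kWh × €0.132 = €39.60
Remaining 886.8 kWh × €0.224 = €198.64
Energy charge = €260.44; + service €18.49 = €278.93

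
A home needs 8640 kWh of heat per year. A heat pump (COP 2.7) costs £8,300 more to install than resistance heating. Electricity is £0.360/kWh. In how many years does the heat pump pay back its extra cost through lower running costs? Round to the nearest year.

Resistance: 8640 kWh × £0.360 = £3,110.40/yr
Heat pump: 8640 / 2.7 = 3200 kWh in → × £0.360 = £1,152.00/yr
Annual savings = £1,958.40
Payback = £8,300 / £1,958.40 = 4.24 years

4 years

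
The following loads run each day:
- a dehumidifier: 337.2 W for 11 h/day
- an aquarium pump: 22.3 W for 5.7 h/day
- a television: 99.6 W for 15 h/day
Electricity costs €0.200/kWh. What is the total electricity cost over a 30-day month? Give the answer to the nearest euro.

€32

dehumidifier: 337.2 W × 11 h × 30 d = 111,276 Wh = 111.3 kWh
aquarium pump: 22.3 W × 5.7 h × 30 d = 3,813 Wh = 3.813 kWh
television: 99.6 W × 15 h × 30 d = 44,820 Wh = 44.82 kWh
Total energy = 111.3 + 3.813 + 44.82 = 159.9 kWh
Cost = 159.9 kWh × €0.200 = €31.98 ≈ €32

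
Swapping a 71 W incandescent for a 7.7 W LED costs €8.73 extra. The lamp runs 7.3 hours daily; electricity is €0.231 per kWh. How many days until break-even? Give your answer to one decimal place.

81.8 days

Power saved = 71 − 7.7 = 63.3 W
Daily energy saved = 63.3 W × 7.3 h = 462.1 Wh = 0.46209 kWh
Daily savings = 0.46209 × €0.231 = €0.1067
Payback = €8.73 / €0.1067 per day = 81.79 days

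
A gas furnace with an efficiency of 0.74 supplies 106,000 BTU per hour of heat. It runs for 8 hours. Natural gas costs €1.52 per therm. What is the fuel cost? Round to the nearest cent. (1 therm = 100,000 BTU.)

€17.42

Heat delivered = 106,000 BTU/h × 8 h = 848,000 BTU
Gas input = 848,000 / 0.74 = 1,145,946 BTU
= 1,145,946 / 100,000 = 11.46 therm
Cost = 11.46 × €1.52/therm = €17.42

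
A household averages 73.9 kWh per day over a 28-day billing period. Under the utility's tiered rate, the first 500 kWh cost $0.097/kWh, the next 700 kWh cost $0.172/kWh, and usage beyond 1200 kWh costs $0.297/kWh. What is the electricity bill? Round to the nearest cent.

Usage = 73.9 kWh/day × 28 days = 2069.2 kWh
First 500 kWh × $0.097 = $48.50
Next 700 kWh × $0.172 = $120.40
Remaining 869.2 kWh × $0.297 = $258.15
Total = $427.05

$427.05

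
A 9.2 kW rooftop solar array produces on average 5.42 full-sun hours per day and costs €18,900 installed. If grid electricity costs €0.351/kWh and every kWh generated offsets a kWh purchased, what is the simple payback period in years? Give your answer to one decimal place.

Daily generation = 9.2 kW × 5.42 h = 49.86 kWh
Annual generation = 49.86 × 365 = 18200 kWh
Annual savings = 18200 × €0.351 = €6,388.33
Payback = €18,900 / €6,388.33 = 2.96 years

3.0 years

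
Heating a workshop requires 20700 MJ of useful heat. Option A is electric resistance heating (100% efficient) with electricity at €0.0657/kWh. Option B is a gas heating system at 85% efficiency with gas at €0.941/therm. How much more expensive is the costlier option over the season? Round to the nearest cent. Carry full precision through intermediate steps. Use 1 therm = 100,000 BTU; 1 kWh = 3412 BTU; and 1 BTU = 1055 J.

Heat load = 20700 MJ = 20,700,000,000 J / 1055 = 19,620,853 BTU
Gas: input = 19,620,853 / 0.85 = 23,083,357 BTU = 230.8 therm → 230.8 × €0.941 = €217.21
Electric: 19,620,853 BTU / 3412 = 5,751 kWh → × €0.0657 = €377.81
Difference = |€217.21 − €377.81| = €160.60

€160.60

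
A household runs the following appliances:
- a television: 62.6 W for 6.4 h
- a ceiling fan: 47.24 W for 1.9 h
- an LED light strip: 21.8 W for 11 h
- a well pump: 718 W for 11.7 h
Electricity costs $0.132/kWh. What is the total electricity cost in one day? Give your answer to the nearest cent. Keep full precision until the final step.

$1.21

television: 62.6 W × 6.4 h = 401 Wh = 0.4006 kWh
ceiling fan: 47.24 W × 1.9 h = 90 Wh = 0.08976 kWh
LED light strip: 21.8 W × 11 h = 240 Wh = 0.2398 kWh
well pump: 718 W × 11.7 h = 8,401 Wh = 8.401 kWh
Total energy = 0.4006 + 0.08976 + 0.2398 + 8.401 = 9.131 kWh
Cost = 9.131 kWh × $0.132 = $1.21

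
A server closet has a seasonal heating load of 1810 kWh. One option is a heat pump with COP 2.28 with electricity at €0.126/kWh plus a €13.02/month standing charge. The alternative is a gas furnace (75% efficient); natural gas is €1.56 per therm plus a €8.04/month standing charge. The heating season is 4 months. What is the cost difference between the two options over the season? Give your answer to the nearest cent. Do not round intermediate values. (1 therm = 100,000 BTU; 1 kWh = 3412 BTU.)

Heat load = 1810 kWh × 3412 = 6,175,720 BTU
Gas: input = 6,175,720 / 0.75 = 8,234,293 BTU = 82.34 therm → 82.34 × €1.56 = €128.45; + 4 × €8.04 standing = €160.61
Heat pump: 6,175,720 BTU / 3412 = 1,810 kWh heat; / 2.28 = 793.9 kWh in → × €0.126 = €100.03; + 4 × €13.02 standing = €152.11
Difference = |€160.61 − €152.11| = €8.51

€8.51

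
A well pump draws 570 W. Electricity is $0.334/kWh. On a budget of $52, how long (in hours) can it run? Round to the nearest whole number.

273 h

Energy budget = $52 / $0.334 per kWh = 155.7 kWh = 155,689 Wh
Runtime = 155,689 Wh / 570 W = 273.1 h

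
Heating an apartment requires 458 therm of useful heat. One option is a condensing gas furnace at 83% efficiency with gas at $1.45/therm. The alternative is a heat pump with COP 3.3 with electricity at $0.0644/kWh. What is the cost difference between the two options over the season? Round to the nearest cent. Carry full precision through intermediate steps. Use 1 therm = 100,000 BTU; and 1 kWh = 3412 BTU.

$538.16

Heat load = 458 therm × 100,000 = 45,800,000 BTU
Gas: input = 45,800,000 / 0.83 = 55,180,723 BTU = 551.8 therm → 551.8 × $1.45 = $800.12
Heat pump: 45,800,000 BTU / 3412 = 13,420 kWh heat; / 3.3 = 4,068 kWh in → × $0.0644 = $261.96
Difference = |$800.12 − $261.96| = $538.16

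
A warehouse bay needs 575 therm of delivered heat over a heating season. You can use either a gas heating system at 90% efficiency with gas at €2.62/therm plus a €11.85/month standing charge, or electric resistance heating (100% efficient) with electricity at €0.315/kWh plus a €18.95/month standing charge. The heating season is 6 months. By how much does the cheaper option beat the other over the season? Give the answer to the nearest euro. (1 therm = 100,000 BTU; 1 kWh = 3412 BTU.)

€3677

Heat load = 575 therm × 100,000 = 57,500,000 BTU
Gas: input = 57,500,000 / 0.900 = 63,888,889 BTU = 638.9 therm → 638.9 × €2.62 = €1,673.89; + 6 × €11.85 standing = €1,744.99
Electric: 57,500,000 BTU / 3412 = 16,850 kWh → × €0.315 = €5,308.47; + 6 × €18.95 standing = €5,422.17
Difference = |€1,744.99 − €5,422.17| = €3,677.18 ≈ €3677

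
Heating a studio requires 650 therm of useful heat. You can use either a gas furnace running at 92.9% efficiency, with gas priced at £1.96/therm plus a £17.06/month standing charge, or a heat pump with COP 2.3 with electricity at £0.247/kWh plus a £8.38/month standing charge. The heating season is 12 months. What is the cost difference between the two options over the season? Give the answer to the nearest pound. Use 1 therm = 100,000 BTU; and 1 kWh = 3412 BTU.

Heat load = 650 therm × 100,000 = 65,000,000 BTU
Gas: input = 65,000,000 / 0.929 = 69,967,707 BTU = 699.7 therm → 699.7 × £1.96 = £1,371.37; + 12 × £17.06 standing = £1,576.09
Heat pump: 65,000,000 BTU / 3412 = 19,050 kWh heat; / 2.3 = 8,283 kWh in → × £0.247 = £2,045.85; + 12 × £8.38 standing = £2,146.41
Difference = |£1,576.09 − £2,146.41| = £570.32 ≈ £570

£570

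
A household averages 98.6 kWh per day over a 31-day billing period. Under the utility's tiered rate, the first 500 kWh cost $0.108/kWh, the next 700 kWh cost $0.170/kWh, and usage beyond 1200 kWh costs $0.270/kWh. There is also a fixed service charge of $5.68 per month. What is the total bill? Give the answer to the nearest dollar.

Usage = 98.6 kWh/day × 31 days = 3056.6 kWh
First 500 kWh × $0.108 = $54.00
Next 700 kWh × $0.170 = $119.00
Remaining 1856.6 kWh × $0.270 = $501.28
Energy charge = $674.28; + service $5.68 = $679.96 ≈ $680

$680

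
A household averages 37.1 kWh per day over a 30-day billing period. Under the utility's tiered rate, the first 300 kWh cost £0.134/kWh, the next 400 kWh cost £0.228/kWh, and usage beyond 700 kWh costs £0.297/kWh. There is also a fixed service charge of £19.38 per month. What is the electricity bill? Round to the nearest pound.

£273

Usage = 37.1 kWh/day × 30 days = 1113 kWh
First 300 kWh × £0.134 = £40.20
Next 400 kWh × £0.228 = £91.20
Remaining 413 kWh × £0.297 = £122.66
Energy charge = £254.06; + service £19.38 = £273.44 ≈ £273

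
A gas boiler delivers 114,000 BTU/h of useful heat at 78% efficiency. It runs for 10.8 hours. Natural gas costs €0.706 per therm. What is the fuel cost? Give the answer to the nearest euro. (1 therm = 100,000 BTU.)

Heat delivered = 114,000 BTU/h × 10.8 h = 1,231,200 BTU
Gas input = 1,231,200 / 0.78 = 1,578,462 BTU
= 1,578,462 / 100,000 = 15.78 therm
Cost = 15.78 × €0.706/therm = €11.14 ≈ €11

€11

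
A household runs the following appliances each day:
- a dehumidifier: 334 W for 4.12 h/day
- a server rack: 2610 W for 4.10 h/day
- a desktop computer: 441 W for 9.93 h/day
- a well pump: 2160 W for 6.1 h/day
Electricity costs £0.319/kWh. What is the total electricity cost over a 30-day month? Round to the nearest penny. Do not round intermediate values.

£283.58

dehumidifier: 334 W × 4.12 h × 30 d = 41,282 Wh = 41.28 kWh
server rack: 2610 W × 4.10 h × 30 d = 321,030 Wh = 321 kWh
desktop computer: 441 W × 9.93 h × 30 d = 131,374 Wh = 131.4 kWh
well pump: 2160 W × 6.1 h × 30 d = 395,280 Wh = 395.3 kWh
Total energy = 41.28 + 321 + 131.4 + 395.3 = 889 kWh
Cost = 889 kWh × £0.319 = £283.58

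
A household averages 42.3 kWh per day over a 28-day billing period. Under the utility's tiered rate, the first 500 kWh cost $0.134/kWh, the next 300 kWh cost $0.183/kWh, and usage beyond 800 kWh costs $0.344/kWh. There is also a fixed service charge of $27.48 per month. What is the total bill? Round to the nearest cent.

$281.61

Usage = 42.3 kWh/day × 28 days = 1184.4 kWh
First 500 kWh × $0.134 = $67.00
Next 300 kWh × $0.183 = $54.90
Remaining 384.4 kWh × $0.344 = $132.23
Energy charge = $254.13; + service $27.48 = $281.61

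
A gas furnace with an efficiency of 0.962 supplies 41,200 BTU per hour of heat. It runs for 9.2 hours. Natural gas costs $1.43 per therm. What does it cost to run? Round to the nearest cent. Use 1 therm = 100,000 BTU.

$5.63

Heat delivered = 41,200 BTU/h × 9.2 h = 379,040 BTU
Gas input = 379,040 / 0.962 = 394,012 BTU
= 394,012 / 100,000 = 3.94 therm
Cost = 3.94 × $1.43/therm = $5.63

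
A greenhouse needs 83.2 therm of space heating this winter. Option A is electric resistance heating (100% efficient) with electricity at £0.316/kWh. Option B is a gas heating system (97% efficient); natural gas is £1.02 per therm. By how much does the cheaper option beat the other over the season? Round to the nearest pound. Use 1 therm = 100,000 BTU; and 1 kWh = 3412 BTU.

£683

Heat load = 83.2 therm × 100,000 = 8,320,000 BTU
Gas: input = 8,320,000 / 0.97 = 8,577,320 BTU = 85.77 therm → 85.77 × £1.02 = £87.49
Electric: 8,320,000 BTU / 3412 = 2,438 kWh → × £0.316 = £770.55
Difference = |£87.49 − £770.55| = £683.06 ≈ £683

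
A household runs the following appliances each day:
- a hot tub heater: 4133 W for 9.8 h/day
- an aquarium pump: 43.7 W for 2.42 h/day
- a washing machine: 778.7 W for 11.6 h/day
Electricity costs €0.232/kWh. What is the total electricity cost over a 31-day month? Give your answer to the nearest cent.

€357.03

hot tub heater: 4133 W × 9.8 h × 31 d = 1,255,605 Wh = 1,256 kWh
aquarium pump: 43.7 W × 2.42 h × 31 d = 3,278 Wh = 3.278 kWh
washing machine: 778.7 W × 11.6 h × 31 d = 280,021 Wh = 280 kWh
Total energy = 1,256 + 3.278 + 280 = 1,539 kWh
Cost = 1,539 kWh × €0.232 = €357.03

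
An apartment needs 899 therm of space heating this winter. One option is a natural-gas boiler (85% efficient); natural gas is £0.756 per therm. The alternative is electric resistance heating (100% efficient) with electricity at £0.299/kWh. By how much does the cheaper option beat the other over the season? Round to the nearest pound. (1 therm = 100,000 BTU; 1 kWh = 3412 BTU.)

Heat load = 899 therm × 100,000 = 89,900,000 BTU
Gas: input = 89,900,000 / 0.85 = 105,764,706 BTU = 1,058 therm → 1,058 × £0.756 = £799.58
Electric: 89,900,000 BTU / 3412 = 26,350 kWh → × £0.299 = £7,878.11
Difference = |£799.58 − £7,878.11| = £7,078.53 ≈ £7079

£7079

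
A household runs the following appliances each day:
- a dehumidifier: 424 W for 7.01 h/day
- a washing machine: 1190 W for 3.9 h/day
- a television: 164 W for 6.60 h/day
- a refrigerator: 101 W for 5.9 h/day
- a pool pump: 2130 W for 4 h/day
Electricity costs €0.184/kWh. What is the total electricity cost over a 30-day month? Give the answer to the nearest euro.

dehumidifier: 424 W × 7.01 h × 30 d = 89,167 Wh = 89.17 kWh
washing machine: 1190 W × 3.9 h × 30 d = 139,230 Wh = 139.2 kWh
television: 164 W × 6.60 h × 30 d = 32,472 Wh = 32.47 kWh
refrigerator: 101 W × 5.9 h × 30 d = 17,877 Wh = 17.88 kWh
pool pump: 2130 W × 4 h × 30 d = 255,600 Wh = 255.6 kWh
Total energy = 89.17 + 139.2 + 32.47 + 17.88 + 255.6 = 534.3 kWh
Cost = 534.3 kWh × €0.184 = €98.32 ≈ €98

€98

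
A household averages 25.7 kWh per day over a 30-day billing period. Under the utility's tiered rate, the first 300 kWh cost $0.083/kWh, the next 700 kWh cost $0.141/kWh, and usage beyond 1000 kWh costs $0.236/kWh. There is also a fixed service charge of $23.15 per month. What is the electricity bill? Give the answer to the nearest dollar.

Usage = 25.7 kWh/day × 30 days = 771 kWh
First 300 kWh × $0.083 = $24.90
Next 471 kWh × $0.141 = $66.41
Remaining tier: 0 kWh (not reached)
Energy charge = $91.31; + service $23.15 = $114.46 ≈ $114

$114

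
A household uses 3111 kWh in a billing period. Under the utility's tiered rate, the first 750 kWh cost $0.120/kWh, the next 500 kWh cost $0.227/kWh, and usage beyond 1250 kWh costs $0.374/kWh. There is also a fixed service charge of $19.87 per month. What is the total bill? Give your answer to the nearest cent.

$919.38

First 750 kWh × $0.120 = $90.00
Next 500 kWh × $0.227 = $113.50
Remaining 1861 kWh × $0.374 = $696.01
Energy charge = $899.51; + service $19.87 = $919.38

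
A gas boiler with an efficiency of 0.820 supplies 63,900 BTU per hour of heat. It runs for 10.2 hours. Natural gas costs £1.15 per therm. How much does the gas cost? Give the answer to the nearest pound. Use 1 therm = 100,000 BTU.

Heat delivered = 63,900 BTU/h × 10.2 h = 651,780 BTU
Gas input = 651,780 / 0.820 = 794,854 BTU
= 794,854 / 100,000 = 7.949 therm
Cost = 7.949 × £1.15/therm = £9.14 ≈ £9

£9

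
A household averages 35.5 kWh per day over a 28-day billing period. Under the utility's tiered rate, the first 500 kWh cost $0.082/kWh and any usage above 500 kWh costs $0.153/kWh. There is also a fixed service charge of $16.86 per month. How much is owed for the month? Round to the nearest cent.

$133.44

Usage = 35.5 kWh/day × 28 days = 994 kWh
First 500 kWh × $0.082 = $41.00
Remaining 494 kWh × $0.153 = $75.58
Energy charge = $116.58; + service $16.86 = $133.44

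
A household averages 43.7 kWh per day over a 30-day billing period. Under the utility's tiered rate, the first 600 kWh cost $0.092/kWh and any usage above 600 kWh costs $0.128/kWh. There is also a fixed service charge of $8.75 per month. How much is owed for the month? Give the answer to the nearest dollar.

$155

Usage = 43.7 kWh/day × 30 days = 1311 kWh
First 600 kWh × $0.092 = $55.20
Remaining 711 kWh × $0.128 = $91.01
Energy charge = $146.21; + service $8.75 = $154.96 ≈ $155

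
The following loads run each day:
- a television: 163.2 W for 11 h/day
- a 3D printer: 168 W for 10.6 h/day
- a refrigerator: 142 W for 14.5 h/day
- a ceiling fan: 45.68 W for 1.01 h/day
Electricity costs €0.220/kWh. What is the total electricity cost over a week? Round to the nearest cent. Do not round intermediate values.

€8.75

television: 163.2 W × 11 h × 7 d = 12,566 Wh = 12.57 kWh
3D printer: 168 W × 10.6 h × 7 d = 12,466 Wh = 12.47 kWh
refrigerator: 142 W × 14.5 h × 7 d = 14,413 Wh = 14.41 kWh
ceiling fan: 45.68 W × 1.01 h × 7 d = 323 Wh = 0.323 kWh
Total energy = 12.57 + 12.47 + 14.41 + 0.323 = 39.77 kWh
Cost = 39.77 kWh × €0.220 = €8.75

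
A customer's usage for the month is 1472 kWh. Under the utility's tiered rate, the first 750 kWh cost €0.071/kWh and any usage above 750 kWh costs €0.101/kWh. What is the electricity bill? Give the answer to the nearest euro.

€126

First 750 kWh × €0.071 = €53.25
Remaining 722 kWh × €0.101 = €72.92
Total = €126.17 ≈ €126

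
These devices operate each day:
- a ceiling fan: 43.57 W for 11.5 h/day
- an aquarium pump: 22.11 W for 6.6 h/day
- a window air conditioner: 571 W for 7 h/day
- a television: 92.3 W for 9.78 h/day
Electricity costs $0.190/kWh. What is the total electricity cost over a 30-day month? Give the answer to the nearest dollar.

ceiling fan: 43.57 W × 11.5 h × 30 d = 15,032 Wh = 15.03 kWh
aquarium pump: 22.11 W × 6.6 h × 30 d = 4,378 Wh = 4.378 kWh
window air conditioner: 571 W × 7 h × 30 d = 119,910 Wh = 119.9 kWh
television: 92.3 W × 9.78 h × 30 d = 27,081 Wh = 27.08 kWh
Total energy = 15.03 + 4.378 + 119.9 + 27.08 = 166.4 kWh
Cost = 166.4 kWh × $0.190 = $31.62 ≈ $32

$32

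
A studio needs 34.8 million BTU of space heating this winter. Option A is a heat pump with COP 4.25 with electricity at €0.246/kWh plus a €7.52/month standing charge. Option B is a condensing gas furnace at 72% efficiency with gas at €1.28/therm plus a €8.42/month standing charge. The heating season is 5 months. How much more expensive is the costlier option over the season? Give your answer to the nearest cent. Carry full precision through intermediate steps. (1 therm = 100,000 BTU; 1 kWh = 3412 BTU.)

Heat load = 34.8 × 10⁶ BTU = 34,800,000 BTU
Gas: input = 34,800,000 / 0.72 = 48,333,333 BTU = 483.3 therm → 483.3 × €1.28 = €618.67; + 5 × €8.42 standing = €660.77
Heat pump: 34,800,000 BTU / 3412 = 10,200 kWh heat; / 4.25 = 2,400 kWh in → × €0.246 = €590.36; + 5 × €7.52 standing = €627.96
Difference = |€660.77 − €627.96| = €32.81

€32.81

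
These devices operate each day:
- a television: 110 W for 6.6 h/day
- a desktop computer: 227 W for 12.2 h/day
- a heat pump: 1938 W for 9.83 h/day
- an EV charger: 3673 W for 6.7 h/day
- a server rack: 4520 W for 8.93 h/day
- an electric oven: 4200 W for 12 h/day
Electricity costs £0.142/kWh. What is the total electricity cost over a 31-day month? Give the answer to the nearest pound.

television: 110 W × 6.6 h × 31 d = 22,506 Wh = 22.51 kWh
desktop computer: 227 W × 12.2 h × 31 d = 85,851 Wh = 85.85 kWh
heat pump: 1938 W × 9.83 h × 31 d = 590,567 Wh = 590.6 kWh
EV charger: 3673 W × 6.7 h × 31 d = 762,882 Wh = 762.9 kWh
server rack: 4520 W × 8.93 h × 31 d = 1,251,272 Wh = 1,251 kWh
electric oven: 4200 W × 12 h × 31 d = 1,562,400 Wh = 1,562 kWh
Total energy = 22.51 + 85.85 + 590.6 + 762.9 + 1,251 + 1,562 = 4,275 kWh
Cost = 4,275 kWh × £0.142 = £607.12 ≈ £607

£607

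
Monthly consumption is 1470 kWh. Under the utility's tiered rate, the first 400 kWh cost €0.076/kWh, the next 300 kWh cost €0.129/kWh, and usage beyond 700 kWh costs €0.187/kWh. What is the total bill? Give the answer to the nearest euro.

First 400 kWh × €0.076 = €30.40
Next 300 kWh × €0.129 = €38.70
Remaining 770 kWh × €0.187 = €143.99
Total = €213.09 ≈ €213

€213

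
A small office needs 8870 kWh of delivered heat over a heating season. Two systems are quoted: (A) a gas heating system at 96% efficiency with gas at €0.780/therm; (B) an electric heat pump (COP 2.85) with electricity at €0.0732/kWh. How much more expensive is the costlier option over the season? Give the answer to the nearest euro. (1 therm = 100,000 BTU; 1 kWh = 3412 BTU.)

€18

Heat load = 8870 kWh × 3412 = 30,264,440 BTU
Gas: input = 30,264,440 / 0.96 = 31,525,458 BTU = 315.3 therm → 315.3 × €0.780 = €245.90
Heat pump: 30,264,440 BTU / 3412 = 8,870 kWh heat; / 2.85 = 3,112 kWh in → × €0.0732 = €227.82
Difference = |€245.90 − €227.82| = €18.08 ≈ €18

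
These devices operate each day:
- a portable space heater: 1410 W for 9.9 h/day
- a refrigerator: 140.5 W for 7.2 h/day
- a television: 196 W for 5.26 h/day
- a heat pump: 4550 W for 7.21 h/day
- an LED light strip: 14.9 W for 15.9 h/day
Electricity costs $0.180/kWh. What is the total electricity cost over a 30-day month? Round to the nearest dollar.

portable space heater: 1410 W × 9.9 h × 30 d = 418,770 Wh = 418.8 kWh
refrigerator: 140.5 W × 7.2 h × 30 d = 30,348 Wh = 30.35 kWh
television: 196 W × 5.26 h × 30 d = 30,929 Wh = 30.93 kWh
heat pump: 4550 W × 7.21 h × 30 d = 984,165 Wh = 984.2 kWh
LED light strip: 14.9 W × 15.9 h × 30 d = 7,107 Wh = 7.107 kWh
Total energy = 418.8 + 30.35 + 30.93 + 984.2 + 7.107 = 1,471 kWh
Cost = 1,471 kWh × $0.180 = $264.84 ≈ $265

$265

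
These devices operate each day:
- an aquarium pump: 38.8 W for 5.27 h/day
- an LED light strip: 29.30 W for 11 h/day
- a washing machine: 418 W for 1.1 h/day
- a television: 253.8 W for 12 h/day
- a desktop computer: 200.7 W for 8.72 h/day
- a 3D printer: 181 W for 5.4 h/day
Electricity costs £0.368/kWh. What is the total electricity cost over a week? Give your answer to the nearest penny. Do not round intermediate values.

£17.41

aquarium pump: 38.8 W × 5.27 h × 7 d = 1,431 Wh = 1.431 kWh
LED light strip: 29.30 W × 11 h × 7 d = 2,256 Wh = 2.256 kWh
washing machine: 418 W × 1.1 h × 7 d = 3,219 Wh = 3.219 kWh
television: 253.8 W × 12 h × 7 d = 21,319 Wh = 21.32 kWh
desktop computer: 200.7 W × 8.72 h × 7 d = 12,251 Wh = 12.25 kWh
3D printer: 181 W × 5.4 h × 7 d = 6,842 Wh = 6.842 kWh
Total energy = 1.431 + 2.256 + 3.219 + 21.32 + 12.25 + 6.842 = 47.32 kWh
Cost = 47.32 kWh × £0.368 = £17.41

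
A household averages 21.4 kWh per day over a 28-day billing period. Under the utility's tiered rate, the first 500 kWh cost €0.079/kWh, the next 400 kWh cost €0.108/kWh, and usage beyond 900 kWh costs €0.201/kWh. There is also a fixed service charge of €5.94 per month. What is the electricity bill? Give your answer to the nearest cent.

Usage = 21.4 kWh/day × 28 days = 599.2 kWh
First 500 kWh × €0.079 = €39.50
Next 99.2 kWh × €0.108 = €10.71
Remaining tier: 0 kWh (not reached)
Energy charge = €50.21; + service €5.94 = €56.15

€56.15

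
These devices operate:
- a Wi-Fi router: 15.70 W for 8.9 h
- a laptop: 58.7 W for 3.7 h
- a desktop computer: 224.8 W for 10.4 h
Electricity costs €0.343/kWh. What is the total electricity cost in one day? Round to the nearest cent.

€0.92

Wi-Fi router: 15.70 W × 8.9 h = 140 Wh = 0.1397 kWh
laptop: 58.7 W × 3.7 h = 217 Wh = 0.2172 kWh
desktop computer: 224.8 W × 10.4 h = 2,338 Wh = 2.338 kWh
Total energy = 0.1397 + 0.2172 + 2.338 = 2.695 kWh
Cost = 2.695 kWh × €0.343 = €0.92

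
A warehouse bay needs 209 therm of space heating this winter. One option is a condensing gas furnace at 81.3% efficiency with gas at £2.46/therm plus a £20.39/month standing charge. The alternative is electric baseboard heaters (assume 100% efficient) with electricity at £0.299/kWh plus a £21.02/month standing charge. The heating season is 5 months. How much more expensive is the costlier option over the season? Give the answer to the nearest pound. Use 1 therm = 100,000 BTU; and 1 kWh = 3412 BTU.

Heat load = 209 therm × 100,000 = 20,900,000 BTU
Gas: input = 20,900,000 / 0.813 = 25,707,257 BTU = 257.1 therm → 257.1 × £2.46 = £632.40; + 5 × £20.39 standing = £734.35
Electric: 20,900,000 BTU / 3412 = 6,125 kWh → × £0.299 = £1,831.51; + 5 × £21.02 standing = £1,936.61
Difference = |£734.35 − £1,936.61| = £1,202.26 ≈ £1202

£1202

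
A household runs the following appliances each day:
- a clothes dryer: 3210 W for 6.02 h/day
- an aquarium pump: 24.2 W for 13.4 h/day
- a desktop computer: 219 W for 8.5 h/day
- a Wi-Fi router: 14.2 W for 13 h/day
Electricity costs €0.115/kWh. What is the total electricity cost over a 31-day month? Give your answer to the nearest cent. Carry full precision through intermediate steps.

€77.34

clothes dryer: 3210 W × 6.02 h × 31 d = 599,050 Wh = 599.1 kWh
aquarium pump: 24.2 W × 13.4 h × 31 d = 10,053 Wh = 10.05 kWh
desktop computer: 219 W × 8.5 h × 31 d = 57,706 Wh = 57.71 kWh
Wi-Fi router: 14.2 W × 13 h × 31 d = 5,723 Wh = 5.723 kWh
Total energy = 599.1 + 10.05 + 57.71 + 5.723 = 672.5 kWh
Cost = 672.5 kWh × €0.115 = €77.34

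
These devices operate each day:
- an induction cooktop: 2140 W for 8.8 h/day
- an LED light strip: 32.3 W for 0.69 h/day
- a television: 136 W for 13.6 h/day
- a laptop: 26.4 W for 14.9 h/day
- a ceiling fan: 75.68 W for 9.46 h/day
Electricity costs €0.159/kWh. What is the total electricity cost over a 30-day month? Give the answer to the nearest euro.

€104

induction cooktop: 2140 W × 8.8 h × 30 d = 564,960 Wh = 565 kWh
LED light strip: 32.3 W × 0.69 h × 30 d = 669 Wh = 0.6686 kWh
television: 136 W × 13.6 h × 30 d = 55,488 Wh = 55.49 kWh
laptop: 26.4 W × 14.9 h × 30 d = 11,801 Wh = 11.8 kWh
ceiling fan: 75.68 W × 9.46 h × 30 d = 21,478 Wh = 21.48 kWh
Total energy = 565 + 0.6686 + 55.49 + 11.8 + 21.48 = 654.4 kWh
Cost = 654.4 kWh × €0.159 = €104.05 ≈ €104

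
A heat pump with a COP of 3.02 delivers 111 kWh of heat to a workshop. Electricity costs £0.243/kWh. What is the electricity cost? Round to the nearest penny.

Electrical input = 111 kWh / 3.02 = 36.75 kWh
Cost = 36.75 × £0.243/kWh = £8.93

£8.93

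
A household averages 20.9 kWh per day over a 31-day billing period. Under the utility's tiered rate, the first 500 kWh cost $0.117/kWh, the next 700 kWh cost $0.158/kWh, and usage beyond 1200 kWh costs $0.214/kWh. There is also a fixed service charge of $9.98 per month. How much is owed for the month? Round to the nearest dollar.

Usage = 20.9 kWh/day × 31 days = 647.9 kWh
First 500 kWh × $0.117 = $58.50
Next 147.9 kWh × $0.158 = $23.37
Remaining tier: 0 kWh (not reached)
Energy charge = $81.87; + service $9.98 = $91.85 ≈ $92

$92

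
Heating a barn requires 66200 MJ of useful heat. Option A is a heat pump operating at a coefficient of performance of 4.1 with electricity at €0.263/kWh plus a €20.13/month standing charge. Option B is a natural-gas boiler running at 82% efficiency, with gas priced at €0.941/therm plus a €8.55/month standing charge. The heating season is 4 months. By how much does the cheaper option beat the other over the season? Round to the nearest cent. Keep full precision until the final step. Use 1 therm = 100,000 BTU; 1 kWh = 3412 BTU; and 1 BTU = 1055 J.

Heat load = 66200 MJ = 66,200,000,000 J / 1055 = 62,748,815 BTU
Gas: input = 62,748,815 / 0.82 = 76,522,945 BTU = 765.2 therm → 765.2 × €0.941 = €720.08; + 4 × €8.55 standing = €754.28
Heat pump: 62,748,815 BTU / 3412 = 18,390 kWh heat; / 4.1 = 4,486 kWh in → × €0.263 = €1,179.69; + 4 × €20.13 standing = €1,260.21
Difference = |€754.28 − €1,260.21| = €505.93

€505.93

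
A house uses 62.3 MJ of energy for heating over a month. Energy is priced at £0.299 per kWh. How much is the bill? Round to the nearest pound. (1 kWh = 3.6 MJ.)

62.3 MJ × (0.27778 kWh/MJ) = 17.31 kWh
Cost = 17.31 kWh × £0.299/kWh = £5.17 ≈ £5

£5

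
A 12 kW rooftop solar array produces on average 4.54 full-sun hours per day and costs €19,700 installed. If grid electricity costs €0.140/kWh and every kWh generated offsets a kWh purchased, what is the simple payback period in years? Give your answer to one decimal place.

7.1 years

Daily generation = 12 kW × 4.54 h = 54.48 kWh
Annual generation = 54.48 × 365 = 19885 kWh
Annual savings = 19885 × €0.140 = €2,783.93
Payback = €19,700 / €2,783.93 = 7.08 years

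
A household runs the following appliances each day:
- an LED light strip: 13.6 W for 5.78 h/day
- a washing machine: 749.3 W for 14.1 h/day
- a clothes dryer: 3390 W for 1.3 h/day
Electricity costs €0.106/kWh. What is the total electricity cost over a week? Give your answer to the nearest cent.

€11.17

LED light strip: 13.6 W × 5.78 h × 7 d = 550 Wh = 0.5503 kWh
washing machine: 749.3 W × 14.1 h × 7 d = 73,956 Wh = 73.96 kWh
clothes dryer: 3390 W × 1.3 h × 7 d = 30,849 Wh = 30.85 kWh
Total energy = 0.5503 + 73.96 + 30.85 = 105.4 kWh
Cost = 105.4 kWh × €0.106 = €11.17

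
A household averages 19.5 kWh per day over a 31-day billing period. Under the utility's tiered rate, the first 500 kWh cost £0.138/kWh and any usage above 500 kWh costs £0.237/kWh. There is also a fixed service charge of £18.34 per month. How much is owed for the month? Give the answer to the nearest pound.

£112

Usage = 19.5 kWh/day × 31 days = 604.5 kWh
First 500 kWh × £0.138 = £69.00
Remaining 104.5 kWh × £0.237 = £24.77
Energy charge = £93.77; + service £18.34 = £112.11 ≈ £112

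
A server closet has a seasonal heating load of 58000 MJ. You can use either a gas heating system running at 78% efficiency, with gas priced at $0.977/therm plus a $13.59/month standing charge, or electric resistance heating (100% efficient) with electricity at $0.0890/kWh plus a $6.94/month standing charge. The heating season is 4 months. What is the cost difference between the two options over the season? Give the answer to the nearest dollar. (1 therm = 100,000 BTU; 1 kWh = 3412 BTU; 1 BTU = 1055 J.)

$719

Heat load = 58000 MJ = 58,000,000,000 J / 1055 = 54,976,303 BTU
Gas: input = 54,976,303 / 0.780 = 70,482,440 BTU = 704.8 therm → 704.8 × $0.977 = $688.61; + 4 × $13.59 standing = $742.97
Electric: 54,976,303 BTU / 3412 = 16,110 kWh → × $0.0890 = $1,434.02; + 4 × $6.94 standing = $1,461.78
Difference = |$742.97 − $1,461.78| = $718.81 ≈ $719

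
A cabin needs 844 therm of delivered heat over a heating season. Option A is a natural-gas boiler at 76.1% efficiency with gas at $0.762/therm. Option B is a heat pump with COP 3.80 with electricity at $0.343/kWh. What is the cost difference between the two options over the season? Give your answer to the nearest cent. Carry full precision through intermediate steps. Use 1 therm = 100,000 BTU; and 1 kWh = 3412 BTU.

Heat load = 844 therm × 100,000 = 84,400,000 BTU
Gas: input = 84,400,000 / 0.761 = 110,906,702 BTU = 1,109 therm → 1,109 × $0.762 = $845.11
Heat pump: 84,400,000 BTU / 3412 = 24,740 kWh heat; / 3.80 = 6,510 kWh in → × $0.343 = $2,232.77
Difference = |$845.11 − $2,232.77| = $1,387.66

$1387.66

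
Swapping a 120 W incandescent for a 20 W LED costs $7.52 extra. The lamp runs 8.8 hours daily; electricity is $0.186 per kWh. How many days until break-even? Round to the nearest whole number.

46 days

Power saved = 120 − 20 = 100 W
Daily energy saved = 100 W × 8.8 h = 880 Wh = 0.88 kWh
Daily savings = 0.88 × $0.186 = $0.1637
Payback = $7.52 / $0.1637 per day = 45.94 days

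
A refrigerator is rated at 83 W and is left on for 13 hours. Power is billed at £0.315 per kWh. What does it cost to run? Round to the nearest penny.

£0.34

Energy = 83 W × 13 h = 1,079 Wh = 1.079 kWh
Cost = 1.079 kWh × £0.315/kWh = £0.34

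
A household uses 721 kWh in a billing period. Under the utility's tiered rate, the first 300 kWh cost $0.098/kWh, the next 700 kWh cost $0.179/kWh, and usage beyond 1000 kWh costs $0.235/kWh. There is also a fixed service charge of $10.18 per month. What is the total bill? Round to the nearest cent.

$114.94

First 300 kWh × $0.098 = $29.40
Next 421 kWh × $0.179 = $75.36
Remaining tier: 0 kWh (not reached)
Energy charge = $104.76; + service $10.18 = $114.94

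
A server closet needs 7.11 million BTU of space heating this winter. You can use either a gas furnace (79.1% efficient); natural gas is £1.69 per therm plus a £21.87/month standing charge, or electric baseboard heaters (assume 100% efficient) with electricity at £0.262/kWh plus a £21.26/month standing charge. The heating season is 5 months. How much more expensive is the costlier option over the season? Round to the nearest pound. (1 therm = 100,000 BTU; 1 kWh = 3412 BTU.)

£391

Heat load = 7.11 × 10⁶ BTU = 7,110,000 BTU
Gas: input = 7,110,000 / 0.791 = 8,988,622 BTU = 89.89 therm → 89.89 × £1.69 = £151.91; + 5 × £21.87 standing = £261.26
Electric: 7,110,000 BTU / 3412 = 2,084 kWh → × £0.262 = £545.96; + 5 × £21.26 standing = £652.26
Difference = |£261.26 − £652.26| = £391.00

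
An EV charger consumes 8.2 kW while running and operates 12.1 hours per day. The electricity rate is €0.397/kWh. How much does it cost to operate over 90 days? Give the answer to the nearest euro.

€3545

Energy = 8200 W × 12.1 h/day × 90 days = 8,929,800 Wh = 8,930 kWh
Cost = 8,930 kWh × €0.397/kWh = €3,545.13 ≈ €3545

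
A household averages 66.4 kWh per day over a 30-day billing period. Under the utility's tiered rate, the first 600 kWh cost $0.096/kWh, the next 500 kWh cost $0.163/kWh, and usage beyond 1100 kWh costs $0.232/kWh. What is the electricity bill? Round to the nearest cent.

Usage = 66.4 kWh/day × 30 days = 1992 kWh
First 600 kWh × $0.096 = $57.60
Next 500 kWh × $0.163 = $81.50
Remaining 892 kWh × $0.232 = $206.94
Total = $346.04

$346.04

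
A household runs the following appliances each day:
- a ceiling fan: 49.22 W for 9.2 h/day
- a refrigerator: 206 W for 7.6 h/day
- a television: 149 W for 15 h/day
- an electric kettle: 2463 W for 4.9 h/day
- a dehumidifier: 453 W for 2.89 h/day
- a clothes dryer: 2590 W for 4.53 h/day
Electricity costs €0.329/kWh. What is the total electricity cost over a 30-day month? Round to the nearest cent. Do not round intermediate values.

€289.82

ceiling fan: 49.22 W × 9.2 h × 30 d = 13,585 Wh = 13.58 kWh
refrigerator: 206 W × 7.6 h × 30 d = 46,968 Wh = 46.97 kWh
television: 149 W × 15 h × 30 d = 67,050 Wh = 67.05 kWh
electric kettle: 2463 W × 4.9 h × 30 d = 362,061 Wh = 362.1 kWh
dehumidifier: 453 W × 2.89 h × 30 d = 39,275 Wh = 39.28 kWh
clothes dryer: 2590 W × 4.53 h × 30 d = 351,981 Wh = 352 kWh
Total energy = 13.58 + 46.97 + 67.05 + 362.1 + 39.28 + 352 = 880.9 kWh
Cost = 880.9 kWh × €0.329 = €289.82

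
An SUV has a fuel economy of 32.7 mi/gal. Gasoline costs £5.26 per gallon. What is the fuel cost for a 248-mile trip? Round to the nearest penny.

Fuel = 248 mi / 32.7 mpg = 7.584 gal
Cost = 7.584 gal × £5.26/gal = £39.89

£39.89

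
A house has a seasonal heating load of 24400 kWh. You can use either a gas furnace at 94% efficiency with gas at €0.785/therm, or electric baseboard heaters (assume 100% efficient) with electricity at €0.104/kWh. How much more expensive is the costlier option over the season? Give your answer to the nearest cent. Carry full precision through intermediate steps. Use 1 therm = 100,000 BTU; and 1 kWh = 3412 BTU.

Heat load = 24400 kWh × 3412 = 83,252,800 BTU
Gas: input = 83,252,800 / 0.94 = 88,566,809 BTU = 885.7 therm → 885.7 × €0.785 = €695.25
Electric: 83,252,800 BTU / 3412 = 24,400 kWh → × €0.104 = €2,537.60
Difference = |€695.25 − €2,537.60| = €1,842.35

€1842.35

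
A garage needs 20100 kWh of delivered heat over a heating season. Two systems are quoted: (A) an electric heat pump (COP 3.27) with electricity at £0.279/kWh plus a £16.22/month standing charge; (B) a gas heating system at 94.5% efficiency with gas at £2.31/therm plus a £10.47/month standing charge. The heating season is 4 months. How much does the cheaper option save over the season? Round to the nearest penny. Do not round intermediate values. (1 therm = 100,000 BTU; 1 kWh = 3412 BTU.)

Heat load = 20100 kWh × 3412 = 68,581,200 BTU
Gas: input = 68,581,200 / 0.945 = 72,572,698 BTU = 725.7 therm → 725.7 × £2.31 = £1,676.43; + 4 × £10.47 standing = £1,718.31
Heat pump: 68,581,200 BTU / 3412 = 20,100 kWh heat; / 3.27 = 6,147 kWh in → × £0.279 = £1,714.95; + 4 × £16.22 standing = £1,779.83
Difference = |£1,718.31 − £1,779.83| = £61.52

£61.52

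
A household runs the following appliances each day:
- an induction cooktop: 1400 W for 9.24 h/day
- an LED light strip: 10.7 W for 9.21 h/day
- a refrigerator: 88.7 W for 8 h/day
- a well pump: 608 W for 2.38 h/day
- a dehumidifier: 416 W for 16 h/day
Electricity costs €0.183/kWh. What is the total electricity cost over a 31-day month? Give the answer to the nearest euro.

€124

induction cooktop: 1400 W × 9.24 h × 31 d = 401,016 Wh = 401 kWh
LED light strip: 10.7 W × 9.21 h × 31 d = 3,055 Wh = 3.055 kWh
refrigerator: 88.7 W × 8 h × 31 d = 21,998 Wh = 22 kWh
well pump: 608 W × 2.38 h × 31 d = 44,858 Wh = 44.86 kWh
dehumidifier: 416 W × 16 h × 31 d = 206,336 Wh = 206.3 kWh
Total energy = 401 + 3.055 + 22 + 44.86 + 206.3 = 677.3 kWh
Cost = 677.3 kWh × €0.183 = €123.94 ≈ €124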